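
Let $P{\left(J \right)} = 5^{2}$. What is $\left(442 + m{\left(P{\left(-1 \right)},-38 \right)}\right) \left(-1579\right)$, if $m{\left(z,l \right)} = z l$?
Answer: $802132$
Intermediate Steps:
$P{\left(J \right)} = 25$
$m{\left(z,l \right)} = l z$
$\left(442 + m{\left(P{\left(-1 \right)},-38 \right)}\right) \left(-1579\right) = \left(442 - 950\right) \left(-1579\right) = \left(-508\right) \left(-1579\right) = 802132$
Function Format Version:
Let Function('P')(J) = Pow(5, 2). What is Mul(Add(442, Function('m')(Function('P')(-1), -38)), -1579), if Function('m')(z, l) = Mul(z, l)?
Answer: 802132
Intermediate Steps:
Function('P')(J) = 25
Function('m')(z, l) = Mul(l, z)
Mul(Add(442, Function('m')(Function('P')(-1), -38)), -1579) = Mul(Add(442, Mul(-38, 25)), -1579) = Mul(Add(442, -950), -1579) = Mul(-508, -1579) = 802132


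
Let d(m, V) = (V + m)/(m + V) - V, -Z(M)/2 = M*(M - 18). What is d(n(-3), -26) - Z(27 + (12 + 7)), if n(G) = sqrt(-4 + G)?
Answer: 2603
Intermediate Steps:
Z(M) = -2*M*(-18 + M) (Z(M) = -2*M*(M - 18) = -2*M*(-18 + M))
d(m, V) = 1 - V (d(m, V) = (V + m)/(V + m) - V = 1 - V)
d(n(-3), -26) - Z(27 + (12 + 7)) = (1 - 1*(-26)) - 2*(27 + (12 + 7))*(18 - (27 + (12 + 7))) = (1 + 26) - 2*(27 + 19)*(18 - (27 + 19)) = 27 - 2*46*(18 - 1*46) = 27 - 2*46*(18 - 46) = 27 - 2*46*(-28) = 27 - 1*(-2576) = 27 + 2576 = 2603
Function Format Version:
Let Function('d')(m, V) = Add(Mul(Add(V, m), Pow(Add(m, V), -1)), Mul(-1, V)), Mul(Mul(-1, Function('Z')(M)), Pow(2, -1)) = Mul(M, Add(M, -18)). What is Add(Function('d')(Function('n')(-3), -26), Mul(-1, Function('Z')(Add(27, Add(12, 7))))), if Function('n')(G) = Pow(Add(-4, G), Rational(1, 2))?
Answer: 2603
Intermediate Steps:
Function('Z')(M) = Mul(-2, M, Add(-18, M)) (Function('Z')(M) = Mul(-2, Mul(M, Add(M, -18))) = Mul(-2, Mul(M, Add(-18, M))) = Mul(-2, M, Add(-18, M)))
Function('d')(m, V) = Add(1, Mul(-1, V)) (Function('d')(m, V) = Add(Mul(Add(V, m), Pow(Add(V, m), -1)), Mul(-1, V)) = Add(1, Mul(-1, V)))
Add(Function('d')(Function('n')(-3), -26), Mul(-1, Function('Z')(Add(27, Add(12, 7))))) = Add(Add(1, Mul(-1, -26)), Mul(-1, Mul(2, Add(27, Add(12, 7)), Add(18, Mul(-1, Add(27, Add(12, 7))))))) = Add(Add(1, 26), Mul(-1, Mul(2, Add(27, 19), Add(18, Mul(-1, Add(27, 19)))))) = Add(27, Mul(-1, Mul(2, 46, Add(18, Mul(-1, 46))))) = Add(27, Mul(-1, Mul(2, 46, Add(18, -46)))) = Add(27, Mul(-1, Mul(2, 46, -28))) = Add(27, Mul(-1, -2576)) = Add(27, 2576) = 2603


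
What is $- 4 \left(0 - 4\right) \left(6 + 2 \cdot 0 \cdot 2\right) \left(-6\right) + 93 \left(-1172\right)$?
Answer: $-109572$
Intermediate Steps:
$- 4 \left(0 - 4\right) \left(6 + 2 \cdot 0 \cdot 2\right) \left(-6\right) + 93 \left(-1172\right) = \left(-4\right) \left(-4\right) \left(6 + 0 \cdot 2\right) \left(-6\right) - 108996 = 16 \left(6 + 0\right) \left(-6\right) - 108996 = 16 \cdot 6 \left(-6\right) - 108996 = 96 \left(-6\right) - 108996 = -576 - 108996 = -109572$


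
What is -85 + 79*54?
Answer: 4181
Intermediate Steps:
-85 + 79*54 = -85 + 4266 = 4181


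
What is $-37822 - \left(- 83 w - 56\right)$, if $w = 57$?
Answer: $-33035$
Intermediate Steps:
$-37822 - \left(- 83 w - 56\right) = -37822 - \left(\left(-83\right) 57 - 56\right) = -37822 - \left(-4731 - 56\right) = -37822 - -4787 = -37822 + 4787 = -33035$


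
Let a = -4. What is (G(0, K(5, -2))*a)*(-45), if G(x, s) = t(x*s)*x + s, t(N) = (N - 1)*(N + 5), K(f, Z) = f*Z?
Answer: -1800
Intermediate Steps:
K(f, Z) = Z*f
t(N) = (-1 + N)*(5 + N)
G(x, s) = s + x*(-5 + s²*x² + 4*s*x) (G(x, s) = (-5 + (x*s)² + 4*(x*s))*x + s = (-5 + (s*x)² + 4*(s*x))*x + s = (-5 + s²*x² + 4*s*x)*x + s = x*(-5 + s²*x² + 4*s*x) + s = s + x*(-5 + s²*x² + 4*s*x))
(G(0, K(5, -2))*a)*(-45) = ((-2*5 + 0*(-5 + (-2*5)²*0² + 4*(-2*5)*0))*(-4))*(-45) = ((-10 + 0*(-5 + (-10)²*0 + 4*(-10)*0))*(-4))*(-45) = ((-10 + 0*(-5 + 100*0 + 0))*(-4))*(-45) = ((-10 + 0*(-5 + 0 + 0))*(-4))*(-45) = ((-10 + 0*(-5))*(-4))*(-45) = ((-10 + 0)*(-4))*(-45) = -10*(-4)*(-45) = 40*(-45) = -1800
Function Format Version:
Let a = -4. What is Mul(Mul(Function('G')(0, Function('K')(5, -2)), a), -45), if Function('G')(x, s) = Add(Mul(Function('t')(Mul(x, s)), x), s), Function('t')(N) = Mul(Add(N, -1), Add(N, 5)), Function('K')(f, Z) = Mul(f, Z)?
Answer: -1800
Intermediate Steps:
Function('K')(f, Z) = Mul(Z, f)
Function('t')(N) = Mul(Add(-1, N), Add(5, N))
Function('G')(x, s) = Add(s, Mul(x, Add(-5, Mul(Pow(s, 2), Pow(x, 2)), Mul(4, s, x)))) (Function('G')(x, s) = Add(Mul(Add(-5, Pow(Mul(x, s), 2), Mul(4, Mul(x, s))), x), s) = Add(Mul(Add(-5, Pow(Mul(s, x), 2), Mul(4, Mul(s, x))), x), s) = Add(Mul(Add(-5, Mul(Pow(s, 2), Pow(x, 2)), Mul(4, s, x)), x), s) = Add(Mul(x, Add(-5, Mul(Pow(s, 2), Pow(x, 2)), Mul(4, s, x))), s) = Add(s, Mul(x, Add(-5, Mul(Pow(s, 2), Pow(x, 2)), Mul(4, s, x)))))
Mul(Mul(Function('G')(0, Function('K')(5, -2)), a), -45) = Mul(Mul(Add(Mul(-2, 5), Mul(0, Add(-5, Mul(Pow(Mul(-2, 5), 2), Pow(0, 2)), Mul(4, Mul(-2, 5), 0)))), -4), -45) = Mul(Mul(Add(-10, Mul(0, Add(-5, Mul(Pow(-10, 2), 0), Mul(4, -10, 0)))), -4), -45) = Mul(Mul(Add(-10, Mul(0, Add(-5, Mul(100, 0), 0))), -4), -45) = Mul(Mul(Add(-10, Mul(0, Add(-5, 0, 0))), -4), -45) = Mul(Mul(Add(-10, Mul(0, -5)), -4), -45) = Mul(Mul(Add(-10, 0), -4), -45) = Mul(Mul(-10, -4), -45) = Mul(40, -45) = -1800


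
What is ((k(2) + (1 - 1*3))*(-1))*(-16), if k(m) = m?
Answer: 0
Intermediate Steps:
((k(2) + (1 - 1*3))*(-1))*(-16) = ((2 + (1 - 1*3))*(-1))*(-16) = ((2 + (1 - 3))*(-1))*(-16) = ((2 - 2)*(-1))*(-16) = (0*(-1))*(-16) = 0*(-16) = 0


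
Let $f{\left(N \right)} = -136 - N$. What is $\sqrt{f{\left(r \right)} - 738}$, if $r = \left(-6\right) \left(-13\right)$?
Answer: $2 i \sqrt{238} \approx 30.854 i$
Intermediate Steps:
$r = 78$
$\sqrt{f{\left(r \right)} - 738} = \sqrt{\left(-136 - 78\right) - 738} = \sqrt{-214 - 738} = \sqrt{-952} = 2 i \sqrt{238}$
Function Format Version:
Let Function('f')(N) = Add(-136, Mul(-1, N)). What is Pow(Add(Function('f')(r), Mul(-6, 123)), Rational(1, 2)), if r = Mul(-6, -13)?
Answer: Mul(2, I, Pow(238, Rational(1, 2))) ≈ Mul(30.854, I)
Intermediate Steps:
r = 78
Pow(Add(Function('f')(r), Mul(-6, 123)), Rational(1, 2)) = Pow(Add(Add(-136, Mul(-1, 78)), Mul(-6, 123)), Rational(1, 2)) = Pow(Add(Add(-136, -78), -738), Rational(1, 2)) = Pow(Add(-214, -738), Rational(1, 2)) = Pow(-952, Rational(1, 2)) = Mul(2, I, Pow(238, Rational(1, 2)))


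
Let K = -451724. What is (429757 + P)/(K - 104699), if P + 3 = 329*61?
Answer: -449823/556423 ≈ -0.80842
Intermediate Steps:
P = 20066 (P = -3 + 329*61 = -3 + 20069 = 20066)
(429757 + P)/(K - 104699) = (429757 + 20066)/(-451724 - 104699) = 449823/(-556423) = 449823*(-1/556423) = -449823/556423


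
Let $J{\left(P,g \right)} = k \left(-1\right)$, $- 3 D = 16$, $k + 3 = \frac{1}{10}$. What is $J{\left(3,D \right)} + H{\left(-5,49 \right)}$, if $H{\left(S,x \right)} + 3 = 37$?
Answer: $\frac{369}{10} \approx 36.9$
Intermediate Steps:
$k = - \frac{29}{10}$ ($k = -3 + \frac{1}{10} = - \frac{29}{10} \approx -2.9$)
$H{\left(S,x \right)} = 34$ ($H{\left(S,x \right)} = -3 + 37 = 34$)
$D = - \frac{16}{3}$ ($D = \left(- \frac{1}{3}\right) 16 = - \frac{16}{3} \approx -5.3333$)
$J{\left(P,g \right)} = \frac{29}{10}$ ($J{\left(P,g \right)} = \left(- \frac{29}{10}\right) \left(-1\right) = \frac{29}{10}$)
$J{\left(3,D \right)} + H{\left(-5,49 \right)} = \frac{29}{10} + 34 = \frac{369}{10}$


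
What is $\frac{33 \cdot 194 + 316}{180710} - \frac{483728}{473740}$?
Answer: $- \frac{2105797539}{2140238885} \approx -0.98391$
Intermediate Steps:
$\frac{33 \cdot 194 + 316}{180710} - \frac{483728}{473740} = \left(6402 + 316\right) \frac{1}{180710} - \frac{120932}{118435} = 6718 \cdot \frac{1}{180710} - \frac{120932}{118435} = \frac{3359}{90355} - \frac{120932}{118435} = - \frac{2105797539}{2140238885}$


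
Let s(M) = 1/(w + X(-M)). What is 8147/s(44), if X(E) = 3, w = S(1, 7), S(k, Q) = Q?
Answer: 81470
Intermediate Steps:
w = 7
s(M) = 1/10 (s(M) = 1/(7 + 3) = 1/10)
8147/s(44) = 8147/(1/10) = 8147*10 = 81470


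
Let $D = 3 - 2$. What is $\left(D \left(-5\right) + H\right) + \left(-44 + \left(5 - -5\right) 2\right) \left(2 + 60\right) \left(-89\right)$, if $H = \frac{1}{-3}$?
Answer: $\frac{397280}{3} \approx 1.3243 \cdot 10^{5}$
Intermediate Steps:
$H = - \frac{1}{3} \approx -0.33333$
$D = 1$ ($D = 3 - 2 = 1$)
$\left(D \left(-5\right) + H\right) + \left(-44 + \left(5 - -5\right) 2\right) \left(2 + 60\right) \left(-89\right) = \left(1 \left(-5\right) - \frac{1}{3}\right) + \left(-44 + \left(5 - -5\right) 2\right) \left(2 + 60\right) \left(-89\right) = \left(-5 - \frac{1}{3}\right) + \left(-44 + \left(5 + 5\right) 2\right) 62 \left(-89\right) = - \frac{16}{3} + \left(-44 + 10 \cdot 2\right) 62 \left(-89\right) = - \frac{16}{3} + \left(-44 + 20\right) 62 \left(-89\right) = - \frac{16}{3} + \left(-24\right) 62 \left(-89\right) = - \frac{16}{3} - -132432 = - \frac{16}{3} + 132432 = \frac{397280}{3}$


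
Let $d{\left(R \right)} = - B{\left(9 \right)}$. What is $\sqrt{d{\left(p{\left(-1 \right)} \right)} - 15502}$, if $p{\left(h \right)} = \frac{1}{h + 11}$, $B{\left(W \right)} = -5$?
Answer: $i \sqrt{15497} \approx 124.49 i$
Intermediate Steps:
$p{\left(h \right)} = \frac{1}{11 + h}$
$d{\left(R \right)} = 5$ ($d{\left(R \right)} = \left(-1\right) \left(-5\right) = 5$)
$\sqrt{d{\left(p{\left(-1 \right)} \right)} - 15502} = \sqrt{5 - 15502} = \sqrt{-15497} = i \sqrt{15497}$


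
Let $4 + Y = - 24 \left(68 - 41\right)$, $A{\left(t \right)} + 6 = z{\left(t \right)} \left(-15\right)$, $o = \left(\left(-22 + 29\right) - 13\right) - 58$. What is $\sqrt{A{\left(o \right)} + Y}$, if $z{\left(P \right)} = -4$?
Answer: $i \sqrt{598} \approx 24.454 i$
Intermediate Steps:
$o = -64$ ($o = \left(7 - 13\right) - 58 = -6 - 58 = -64$)
$A{\left(t \right)} = 54$ ($A{\left(t \right)} = -6 - -60 = -6 + 60 = 54$)
$Y = -652$ ($Y = -4 - 24 \left(68 - 41\right) = -4 - 648 = -652$)
$\sqrt{A{\left(o \right)} + Y} = \sqrt{54 - 652} = \sqrt{-598} = i \sqrt{598}$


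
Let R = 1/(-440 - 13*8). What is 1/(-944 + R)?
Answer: -544/513537 ≈ -0.0010593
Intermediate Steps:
R = -1/544 (R = 1/(-440 - 104) = 1/(-544) = -1/544 ≈ -0.0018382)
1/(-944 + R) = 1/(-944 - 1/544) = 1/(-513537/544) = -544/513537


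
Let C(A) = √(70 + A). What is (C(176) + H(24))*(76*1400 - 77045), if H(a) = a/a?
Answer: 29355 + 29355*√246 ≈ 4.8977e+5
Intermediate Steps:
H(a) = 1
(C(176) + H(24))*(76*1400 - 77045) = (√(70 + 176) + 1)*(76*1400 - 77045) = (√246 + 1)*(106400 - 77045) = (1 + √246)*29355 = 29355 + 29355*√246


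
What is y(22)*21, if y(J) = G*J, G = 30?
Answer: 13860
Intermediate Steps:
y(J) = 30*J
y(22)*21 = (30*22)*21 = 660*21 = 13860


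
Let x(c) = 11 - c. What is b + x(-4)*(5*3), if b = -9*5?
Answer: 180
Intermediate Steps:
b = -45
b + x(-4)*(5*3) = -45 + (11 - 1*(-4))*(5*3) = -45 + (11 + 4)*15 = -45 + 15*15 = -45 + 225 = 180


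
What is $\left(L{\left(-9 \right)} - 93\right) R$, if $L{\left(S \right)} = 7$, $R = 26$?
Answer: $-2236$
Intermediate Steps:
$\left(L{\left(-9 \right)} - 93\right) R = \left(7 - 93\right) 26 = \left(-86\right) 26 = -2236$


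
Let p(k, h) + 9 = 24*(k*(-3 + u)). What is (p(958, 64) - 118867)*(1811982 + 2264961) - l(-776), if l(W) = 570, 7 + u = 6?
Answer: -859598970462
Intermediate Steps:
u = -1 (u = -7 + 6 = -1)
p(k, h) = -9 - 96*k (p(k, h) = -9 + 24*(k*(-3 - 1)) = -9 + 24*(k*(-4)) = -9 + 24*(-4*k) = -9 - 96*k)
(p(958, 64) - 118867)*(1811982 + 2264961) - l(-776) = ((-9 - 96*958) - 118867)*(1811982 + 2264961) - 1*570 = ((-9 - 91968) - 118867)*4076943 - 570 = (-91977 - 118867)*4076943 - 570 = -210844*4076943 - 570 = -859598969892 - 570 = -859598970462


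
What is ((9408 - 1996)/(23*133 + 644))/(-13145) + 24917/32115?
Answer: 242524047203/312645530505 ≈ 0.77572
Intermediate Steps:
((9408 - 1996)/(23*133 + 644))/(-13145) + 24917/32115 = (7412/(3059 + 644))*(-1/13145) + 24917*(1/32115) = (7412/3703)*(-1/13145) + 24917/32115 = -7412/48675935 + 24917/32115 = 242524047203/312645530505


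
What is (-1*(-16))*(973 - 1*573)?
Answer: 6400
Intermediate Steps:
(-1*(-16))*(973 - 1*573) = 16*(973 - 573) = 16*400 = 6400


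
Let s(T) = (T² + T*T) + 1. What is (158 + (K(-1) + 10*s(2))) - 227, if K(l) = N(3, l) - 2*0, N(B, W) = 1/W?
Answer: 20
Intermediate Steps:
K(l) = 1/l (K(l) = 1/l - 2*0 = 1/l + 0 = 1/l)
s(T) = 1 + 2*T² (s(T) = (T² + T²) + 1 = 2*T² + 1 = 1 + 2*T²)
(158 + (K(-1) + 10*s(2))) - 227 = (158 + (1/(-1) + 10*(1 + 2*2²))) - 227 = (158 + (-1 + 10*(1 + 2*4))) - 227 = (158 + (-1 + 10*(1 + 8))) - 227 = (158 + (-1 + 10*9)) - 227 = (158 + (-1 + 90)) - 227 = (158 + 89) - 227 = 247 - 227 = 20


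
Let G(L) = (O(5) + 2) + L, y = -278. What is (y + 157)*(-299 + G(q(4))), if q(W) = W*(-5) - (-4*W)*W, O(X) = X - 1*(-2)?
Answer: 29766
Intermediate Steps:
O(X) = 2 + X (O(X) = X + 2 = 2 + X)
q(W) = -5*W + 4*W² (q(W) = -5*W - (-4)*W² = -5*W + 4*W²)
G(L) = 9 + L (G(L) = ((2 + 5) + 2) + L = (7 + 2) + L = 9 + L)
(y + 157)*(-299 + G(q(4))) = (-278 + 157)*(-299 + (9 + 4*(-5 + 4*4))) = -121*(-299 + (9 + 4*(-5 + 16))) = -121*(-299 + (9 + 4*11)) = -121*(-299 + (9 + 44)) = -121*(-299 + 53) = -121*(-246) = 29766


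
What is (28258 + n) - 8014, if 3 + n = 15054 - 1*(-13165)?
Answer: 48460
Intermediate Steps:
n = 28216 (n = -3 + (15054 - 1*(-13165)) = -3 + (15054 + 13165) = -3 + 28219 = 28216)
(28258 + n) - 8014 = (28258 + 28216) - 8014 = 56474 - 8014 = 48460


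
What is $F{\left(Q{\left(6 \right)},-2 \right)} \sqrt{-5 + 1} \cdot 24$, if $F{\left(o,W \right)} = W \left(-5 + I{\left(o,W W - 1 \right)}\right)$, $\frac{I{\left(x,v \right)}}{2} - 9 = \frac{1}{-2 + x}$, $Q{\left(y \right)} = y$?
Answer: $- 1296 i \approx - 1296.0 i$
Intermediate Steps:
$I{\left(x,v \right)} = 18 + \frac{2}{-2 + x}$
$F{\left(o,W \right)} = W \left(-5 + \frac{2 \left(-17 + 9 o\right)}{-2 + o}\right)$
$F{\left(Q{\left(6 \right)},-2 \right)} \sqrt{-5 + 1} \cdot 24 = - \frac{2 \left(-24 + 13 \cdot 6\right)}{-2 + 6} \sqrt{-5 + 1} \cdot 24 = - \frac{2 \left(-24 + 78\right)}{4} \sqrt{-4} \cdot 24 = \left(-2\right) \frac{1}{4} \cdot 54 \cdot 2 i 24 = - 27 \cdot 2 i 24 = - 54 i 24 = - 1296 i$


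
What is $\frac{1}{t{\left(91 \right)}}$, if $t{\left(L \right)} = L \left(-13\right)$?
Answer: $- \frac{1}{1183} \approx -0.00084531$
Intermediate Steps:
$t{\left(L \right)} = - 13 L$
$\frac{1}{t{\left(91 \right)}} = \frac{1}{\left(-13\right) 91} = \frac{1}{-1183} = - \frac{1}{1183}$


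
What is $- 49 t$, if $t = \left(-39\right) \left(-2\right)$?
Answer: $-3822$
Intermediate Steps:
$t = 78$
$- 49 t = \left(-49\right) 78 = -3822$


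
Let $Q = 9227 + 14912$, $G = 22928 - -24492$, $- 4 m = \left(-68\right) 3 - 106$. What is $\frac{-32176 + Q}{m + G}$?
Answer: $- \frac{1786}{10555} \approx -0.16921$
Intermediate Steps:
$m = \frac{155}{2}$ ($m = - \frac{\left(-68\right) 3 - 106}{4} = - \frac{-204 - 106}{4} = \left(- \frac{1}{4}\right) \left(-310\right) = \frac{155}{2} \approx 77.5$)
$G = 47420$ ($G = 22928 + 24492 = 47420$)
$Q = 24139$
$\frac{-32176 + Q}{m + G} = \frac{-32176 + 24139}{\frac{155}{2} + 47420} = - \frac{8037}{\frac{94995}{2}} = \left(-8037\right) \frac{2}{94995} = - \frac{1786}{10555}$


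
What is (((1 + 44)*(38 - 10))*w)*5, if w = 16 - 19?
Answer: -18900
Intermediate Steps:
w = -3
(((1 + 44)*(38 - 10))*w)*5 = (((1 + 44)*(38 - 10))*(-3))*5 = ((45*28)*(-3))*5 = (1260*(-3))*5 = -3780*5 = -18900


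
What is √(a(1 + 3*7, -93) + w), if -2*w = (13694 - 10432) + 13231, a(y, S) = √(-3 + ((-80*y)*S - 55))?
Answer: √(-32986 + 4*√163622)/2 ≈ 88.555*I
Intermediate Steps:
a(y, S) = √(-58 - 80*S*y) (a(y, S) = √(-3 + (-80*S*y - 55)) = √(-3 + (-55 - 80*S*y)) = √(-58 - 80*S*y))
w = -16493/2 (w = -((13694 - 10432) + 13231)/2 = -(3262 + 13231)/2 = -½*16493 = -16493/2 ≈ -8246.5)
√(a(1 + 3*7, -93) + w) = √(√(-58 - 80*(-93)*(1 + 3*7)) - 16493/2) = √(√(-58 - 80*(-93)*(1 + 21)) - 16493/2) = √(√(-58 - 80*(-93)*22) - 16493/2) = √(√(-58 + 163680) - 16493/2) = √(√163622 - 16493/2) = √(-16493/2 + √163622)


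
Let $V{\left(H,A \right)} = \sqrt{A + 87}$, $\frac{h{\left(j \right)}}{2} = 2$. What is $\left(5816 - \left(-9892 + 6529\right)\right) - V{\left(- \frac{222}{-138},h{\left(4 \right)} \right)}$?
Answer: $9179 - \sqrt{91} \approx 9169.5$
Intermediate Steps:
$h{\left(j \right)} = 4$ ($h{\left(j \right)} = 2 \cdot 2 = 4$)
$V{\left(H,A \right)} = \sqrt{87 + A}$
$\left(5816 - \left(-9892 + 6529\right)\right) - V{\left(- \frac{222}{-138},h{\left(4 \right)} \right)} = \left(5816 - \left(-9892 + 6529\right)\right) - \sqrt{87 + 4} = \left(5816 - -3363\right) - \sqrt{91} = \left(5816 + 3363\right) - \sqrt{91} = 9179 - \sqrt{91}$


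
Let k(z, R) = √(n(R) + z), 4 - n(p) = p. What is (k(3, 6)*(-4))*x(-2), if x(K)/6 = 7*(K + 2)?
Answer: 0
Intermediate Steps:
n(p) = 4 - p
k(z, R) = √(4 + z - R) (k(z, R) = √((4 - R) + z) = √(4 + z - R))
x(K) = 84 + 42*K (x(K) = 6*(7*(K + 2)) = 6*(7*(2 + K)) = 6*(14 + 7*K) = 84 + 42*K)
(k(3, 6)*(-4))*x(-2) = (√(4 + 3 - 1*6)*(-4))*(84 + 42*(-2)) = (√(4 + 3 - 6)*(-4))*(84 - 84) = (√1*(-4))*0 = (1*(-4))*0 = -4*0 = 0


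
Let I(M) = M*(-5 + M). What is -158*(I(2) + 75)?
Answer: -10902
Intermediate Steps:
-158*(I(2) + 75) = -158*(2*(-5 + 2) + 75) = -158*(2*(-3) + 75) = -158*(-6 + 75) = -158*69 = -10902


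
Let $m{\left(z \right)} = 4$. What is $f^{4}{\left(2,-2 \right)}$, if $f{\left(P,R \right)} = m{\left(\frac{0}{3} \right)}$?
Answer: $256$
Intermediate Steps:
$f{\left(P,R \right)} = 4$
$f^{4}{\left(2,-2 \right)} = 4^{4} = 256$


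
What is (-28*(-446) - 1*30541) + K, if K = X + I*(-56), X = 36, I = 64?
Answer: -21601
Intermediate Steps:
K = -3548 (K = 36 + 64*(-56) = 36 - 3584 = -3548)
(-28*(-446) - 1*30541) + K = (-28*(-446) - 1*30541) - 3548 = (12488 - 30541) - 3548 = -18053 - 3548 = -21601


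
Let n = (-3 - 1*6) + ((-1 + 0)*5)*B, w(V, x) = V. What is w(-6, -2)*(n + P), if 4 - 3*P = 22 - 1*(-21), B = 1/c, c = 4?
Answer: 279/2 ≈ 139.50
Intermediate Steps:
B = 1/4 ≈ 0.25000
P = -13 (P = 4/3 - (22 - 1*(-21))/3 = 4/3 - (22 + 21)/3 = 4/3 - 1/3*43 = 4/3 - 43/3 = -13)
n = -41/4 (n = (-3 - 1*6) + ((-1 + 0)*5)*(1/4) = (-3 - 6) - 1*5*(1/4) = -9 - 5*1/4 = -9 - 5/4 = -41/4 ≈ -10.250)
w(-6, -2)*(n + P) = -6*(-41/4 - 13) = -6*(-93/4) = 279/2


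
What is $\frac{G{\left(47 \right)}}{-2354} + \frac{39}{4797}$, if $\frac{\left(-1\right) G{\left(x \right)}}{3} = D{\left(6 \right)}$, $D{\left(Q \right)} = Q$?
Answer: $\frac{2284}{144771} \approx 0.015777$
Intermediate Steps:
$G{\left(x \right)} = -18$ ($G{\left(x \right)} = \left(-3\right) 6 = -18$)
$\frac{G{\left(47 \right)}}{-2354} + \frac{39}{4797} = - \frac{18}{-2354} + \frac{39}{4797} = \left(-18\right) \left(- \frac{1}{2354}\right) + 39 \cdot \frac{1}{4797} = \frac{9}{1177} + \frac{1}{123} = \frac{2284}{144771}$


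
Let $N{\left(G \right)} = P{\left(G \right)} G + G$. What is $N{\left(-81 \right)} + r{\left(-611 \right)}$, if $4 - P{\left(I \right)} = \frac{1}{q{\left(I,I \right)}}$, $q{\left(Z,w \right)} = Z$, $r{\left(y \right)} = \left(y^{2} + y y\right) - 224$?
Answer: $746012$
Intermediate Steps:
$r{\left(y \right)} = -224 + 2 y^{2}$ ($r{\left(y \right)} = \left(y^{2} + y^{2}\right) - 224 = 2 y^{2} - 224 = -224 + 2 y^{2}$)
$P{\left(I \right)} = 4 - \frac{1}{I}$
$N{\left(G \right)} = G + G \left(4 - \frac{1}{G}\right)$ ($N{\left(G \right)} = \left(4 - \frac{1}{G}\right) G + G = G \left(4 - \frac{1}{G}\right) + G = G + G \left(4 - \frac{1}{G}\right)$)
$N{\left(-81 \right)} + r{\left(-611 \right)} = \left(-1 + 5 \left(-81\right)\right) - \left(224 - 2 \left(-611\right)^{2}\right) = \left(-1 - 405\right) + \left(-224 + 2 \cdot 373321\right) = -406 + \left(-224 + 746642\right) = -406 + 746418 = 746012$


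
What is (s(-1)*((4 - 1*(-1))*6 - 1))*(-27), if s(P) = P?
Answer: 783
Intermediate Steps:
(s(-1)*((4 - 1*(-1))*6 - 1))*(-27) = -((4 - 1*(-1))*6 - 1)*(-27) = -((4 + 1)*6 - 1)*(-27) = -(5*6 - 1)*(-27) = -(30 - 1)*(-27) = -1*29*(-27) = -29*(-27) = 783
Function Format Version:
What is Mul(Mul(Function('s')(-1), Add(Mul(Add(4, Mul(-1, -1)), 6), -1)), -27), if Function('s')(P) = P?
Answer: 783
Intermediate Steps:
Mul(Mul(Function('s')(-1), Add(Mul(Add(4, Mul(-1, -1)), 6), -1)), -27) = Mul(Mul(-1, Add(Mul(Add(4, Mul(-1, -1)), 6), -1)), -27) = Mul(Mul(-1, Add(Mul(Add(4, 1), 6), -1)), -27) = Mul(Mul(-1, Add(Mul(5, 6), -1)), -27) = Mul(Mul(-1, Add(30, -1)), -27) = Mul(Mul(-1, 29), -27) = Mul(-29, -27) = 783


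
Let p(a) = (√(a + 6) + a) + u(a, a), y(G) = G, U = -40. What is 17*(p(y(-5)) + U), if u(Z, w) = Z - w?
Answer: -748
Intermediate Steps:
p(a) = a + √(6 + a) (p(a) = (√(a + 6) + a) + (a - a) = (√(6 + a) + a) + 0 = (a + √(6 + a)) + 0 = a + √(6 + a))
17*(p(y(-5)) + U) = 17*((-5 + √(6 - 5)) - 40) = 17*((-5 + √1) - 40) = 17*((-5 + 1) - 40) = 17*(-4 - 40) = 17*(-44) = -748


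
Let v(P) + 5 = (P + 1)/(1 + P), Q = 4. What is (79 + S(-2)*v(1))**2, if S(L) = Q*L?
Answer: 12321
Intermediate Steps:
v(P) = -4 (v(P) = -5 + (P + 1)/(1 + P) = -5 + (1 + P)/(1 + P) = -5 + 1 = -4)
S(L) = 4*L
(79 + S(-2)*v(1))**2 = (79 + (4*(-2))*(-4))**2 = (79 - 8*(-4))**2 = (79 + 32)**2 = 111**2 = 12321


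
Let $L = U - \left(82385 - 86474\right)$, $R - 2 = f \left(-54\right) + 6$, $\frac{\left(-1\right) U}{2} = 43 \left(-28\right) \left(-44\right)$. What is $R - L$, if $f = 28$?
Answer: $100359$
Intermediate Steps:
$U = -105952$ ($U = - 2 \cdot 43 \left(-28\right) \left(-44\right) = - 2 \left(\left(-1204\right) \left(-44\right)\right) = \left(-2\right) 52976 = -105952$)
$R = -1504$ ($R = 2 + \left(28 \left(-54\right) + 6\right) = 2 + \left(-1512 + 6\right) = 2 - 1506 = -1504$)
$L = -101863$ ($L = -105952 - \left(82385 - 86474\right) = -105952 - -4089 = -105952 + 4089 = -101863$)
$R - L = -1504 - -101863 = -1504 + 101863 = 100359$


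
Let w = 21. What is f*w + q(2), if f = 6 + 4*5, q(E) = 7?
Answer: 553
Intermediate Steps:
f = 26 (f = 6 + 20 = 26)
f*w + q(2) = 26*21 + 7 = 546 + 7 = 553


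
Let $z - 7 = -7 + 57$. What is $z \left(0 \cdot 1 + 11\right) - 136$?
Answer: $491$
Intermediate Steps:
$z = 57$ ($z = 7 + \left(-7 + 57\right) = 7 + 50 = 57$)
$z \left(0 \cdot 1 + 11\right) - 136 = 57 \left(0 \cdot 1 + 11\right) - 136 = 57 \left(0 + 11\right) - 136 = 57 \cdot 11 - 136 = 627 - 136 = 491$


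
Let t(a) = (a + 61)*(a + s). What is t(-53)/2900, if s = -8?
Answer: -122/725 ≈ -0.16828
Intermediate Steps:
t(a) = (-8 + a)*(61 + a) (t(a) = (a + 61)*(a - 8) = (61 + a)*(-8 + a) = (-8 + a)*(61 + a))
t(-53)/2900 = (-488 + (-53)² + 53*(-53))/2900 = (-488 + 2809 - 2809)*(1/2900) = -488*1/2900 = -122/725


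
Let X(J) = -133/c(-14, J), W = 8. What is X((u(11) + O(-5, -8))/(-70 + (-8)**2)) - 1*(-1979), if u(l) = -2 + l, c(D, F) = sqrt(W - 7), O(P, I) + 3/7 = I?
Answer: 1846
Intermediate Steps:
O(P, I) = -3/7 + I
c(D, F) = 1 (c(D, F) = sqrt(8 - 7) = sqrt(1) = 1)
X(J) = -133 (X(J) = -133/1 = -133*1 = -133)
X((u(11) + O(-5, -8))/(-70 + (-8)**2)) - 1*(-1979) = -133 - 1*(-1979) = -133 + 1979 = 1846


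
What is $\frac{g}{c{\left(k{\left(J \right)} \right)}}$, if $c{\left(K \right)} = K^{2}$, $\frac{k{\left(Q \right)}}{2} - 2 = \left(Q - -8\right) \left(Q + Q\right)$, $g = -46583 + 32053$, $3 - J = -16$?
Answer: $- \frac{7265}{2113568} \approx -0.0034373$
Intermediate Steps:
$J = 19$ ($J = 3 - -16 = 3 + 16 = 19$)
$g = -14530$
$k{\left(Q \right)} = 4 + 4 Q \left(8 + Q\right)$ ($k{\left(Q \right)} = 4 + 2 \left(Q - -8\right) \left(Q + Q\right) = 4 + 2 \left(Q + 8\right) 2 Q = 4 + 2 \left(8 + Q\right) 2 Q = 4 + 2 \cdot 2 Q \left(8 + Q\right) = 4 + 4 Q \left(8 + Q\right)$)
$\frac{g}{c{\left(k{\left(J \right)} \right)}} = - \frac{14530}{\left(4 + 4 \cdot 19^{2} + 32 \cdot 19\right)^{2}} = - \frac{14530}{\left(4 + 4 \cdot 361 + 608\right)^{2}} = - \frac{14530}{\left(4 + 1444 + 608\right)^{2}} = - \frac{14530}{2056^{2}} = - \frac{14530}{4227136} = \left(-14530\right) \frac{1}{4227136} = - \frac{7265}{2113568}$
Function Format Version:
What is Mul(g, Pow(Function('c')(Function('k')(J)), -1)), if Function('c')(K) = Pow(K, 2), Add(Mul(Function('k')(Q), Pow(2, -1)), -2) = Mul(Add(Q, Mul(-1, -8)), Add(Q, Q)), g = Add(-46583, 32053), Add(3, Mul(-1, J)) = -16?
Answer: Rational(-7265, 2113568) ≈ -0.0034373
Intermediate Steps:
J = 19 (J = Add(3, Mul(-1, -16)) = Add(3, 16) = 19)
g = -14530
Function('k')(Q) = Add(4, Mul(4, Q, Add(8, Q))) (Function('k')(Q) = Add(4, Mul(2, Mul(Add(Q, Mul(-1, -8)), Add(Q, Q)))) = Add(4, Mul(2, Mul(Add(Q, 8), Mul(2, Q)))) = Add(4, Mul(2, Mul(Add(8, Q), Mul(2, Q)))) = Add(4, Mul(2, Mul(2, Q, Add(8, Q)))) = Add(4, Mul(4, Q, Add(8, Q))))
Mul(g, Pow(Function('c')(Function('k')(J)), -1)) = Mul(-14530, Pow(Pow(Add(4, Mul(4, Pow(19, 2)), Mul(32, 19)), 2), -1)) = Mul(-14530, Pow(Pow(Add(4, Mul(4, 361), 608), 2), -1)) = Mul(-14530, Pow(Pow(Add(4, 1444, 608), 2), -1)) = Mul(-14530, Pow(Pow(2056, 2), -1)) = Mul(-14530, Pow(4227136, -1)) = Mul(-14530, Rational(1, 4227136)) = Rational(-7265, 2113568)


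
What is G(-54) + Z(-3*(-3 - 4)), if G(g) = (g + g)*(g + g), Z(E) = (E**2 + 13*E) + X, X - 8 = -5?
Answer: 12381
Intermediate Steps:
X = 3 (X = 8 - 5 = 3)
Z(E) = 3 + E**2 + 13*E (Z(E) = (E**2 + 13*E) + 3 = 3 + E**2 + 13*E)
G(g) = 4*g**2 (G(g) = (2*g)*(2*g) = 4*g**2)
G(-54) + Z(-3*(-3 - 4)) = 4*(-54)**2 + (3 + (-3*(-3 - 4))**2 + 13*(-3*(-3 - 4))) = 4*2916 + (3 + (-3*(-7))**2 + 13*(-3*(-7))) = 11664 + (3 + 21**2 + 13*21) = 11664 + (3 + 441 + 273) = 11664 + 717 = 12381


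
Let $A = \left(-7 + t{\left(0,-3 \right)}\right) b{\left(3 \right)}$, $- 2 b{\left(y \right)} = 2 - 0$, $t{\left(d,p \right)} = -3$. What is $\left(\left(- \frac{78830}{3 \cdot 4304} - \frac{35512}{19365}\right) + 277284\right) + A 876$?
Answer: $\frac{3973372689157}{13891160} \approx 2.8604 \cdot 10^{5}$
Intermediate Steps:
$b{\left(y \right)} = -1$ ($b{\left(y \right)} = - \frac{2 - 0}{2} = - \frac{2 + 0}{2} = \left(- \frac{1}{2}\right) 2 = -1$)
$A = 10$ ($A = \left(-7 - 3\right) \left(-1\right) = \left(-10\right) \left(-1\right) = 10$)
$\left(\left(- \frac{78830}{3 \cdot 4304} - \frac{35512}{19365}\right) + 277284\right) + A 876 = \left(\left(- \frac{78830}{3 \cdot 4304} - \frac{35512}{19365}\right) + 277284\right) + 10 \cdot 876 = \left(\left(- \frac{78830}{12912} - \frac{35512}{19365}\right) + 277284\right) + 8760 = \left(\left(\left(-78830\right) \frac{1}{12912} - \frac{35512}{19365}\right) + 277284\right) + 8760 = \left(\left(- \frac{39415}{6456} - \frac{35512}{19365}\right) + 277284\right) + 8760 = \left(- \frac{110281883}{13891160} + 277284\right) + 8760 = \frac{3851686127557}{13891160} + 8760 = \frac{3973372689157}{13891160}$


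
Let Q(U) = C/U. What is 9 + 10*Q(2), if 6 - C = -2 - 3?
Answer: 64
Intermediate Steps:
C = 11 (C = 6 - (-2 - 3) = 6 - 1*(-5) = 6 + 5 = 11)
Q(U) = 11/U
9 + 10*Q(2) = 9 + 10*(11/2) = 9 + 55 = 64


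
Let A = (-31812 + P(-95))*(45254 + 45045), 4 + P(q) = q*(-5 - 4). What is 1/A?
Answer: -1/2795747339 ≈ -3.5769e-10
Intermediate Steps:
P(q) = -4 - 9*q (P(q) = -4 + q*(-5 - 4) = -4 + q*(-9) = -4 - 9*q)
A = -2795747339 (A = (-31812 + (-4 - 9*(-95)))*(45254 + 45045) = (-31812 + (-4 + 855))*90299 = (-31812 + 851)*90299 = -30961*90299 = -2795747339)
1/A = 1/(-2795747339) = -1/2795747339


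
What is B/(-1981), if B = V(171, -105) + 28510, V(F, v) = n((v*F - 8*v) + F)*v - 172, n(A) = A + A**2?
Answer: 30143601822/1981 ≈ 1.5216e+7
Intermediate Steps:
V(F, v) = -172 + v*(F - 8*v + F*v)*(1 + F - 8*v + F*v) (V(F, v) = (((v*F - 8*v) + F)*(1 + ((v*F - 8*v) + F)))*v - 172 = (((F*v - 8*v) + F)*(1 + ((F*v - 8*v) + F)))*v - 172 = (((-8*v + F*v) + F)*(1 + ((-8*v + F*v) + F)))*v - 172 = ((F - 8*v + F*v)*(1 + (F - 8*v + F*v)))*v - 172 = ((F - 8*v + F*v)*(1 + F - 8*v + F*v))*v - 172 = v*(F - 8*v + F*v)*(1 + F - 8*v + F*v) - 172 = -172 + v*(F - 8*v + F*v)*(1 + F - 8*v + F*v))
B = -30143601822 (B = (-172 - 105*(171 - 8*(-105) + 171*(-105))*(1 + 171 - 8*(-105) + 171*(-105))) + 28510 = (-172 - 105*(171 + 840 - 17955)*(1 + 171 + 840 - 17955)) + 28510 = (-172 - 105*(-16944)*(-16943)) + 28510 = (-172 - 30143630160) + 28510 = -30143630332 + 28510 = -30143601822)
B/(-1981) = -30143601822/(-1981) = -30143601822*(-1/1981) = 30143601822/1981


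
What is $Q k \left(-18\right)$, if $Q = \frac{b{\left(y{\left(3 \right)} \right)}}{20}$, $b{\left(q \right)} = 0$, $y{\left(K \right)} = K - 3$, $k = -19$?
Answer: $0$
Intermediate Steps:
$y{\left(K \right)} = -3 + K$ ($y{\left(K \right)} = K - 3 = -3 + K$)
$Q = 0$ ($Q = \frac{0}{20} = 0 \cdot \frac{1}{20} = 0$)
$Q k \left(-18\right) = 0 \left(-19\right) \left(-18\right) = 0 \left(-18\right) = 0$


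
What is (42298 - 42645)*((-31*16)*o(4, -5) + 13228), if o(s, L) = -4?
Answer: -5278564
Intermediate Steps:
(42298 - 42645)*((-31*16)*o(4, -5) + 13228) = (42298 - 42645)*(-31*16*(-4) + 13228) = -347*(-496*(-4) + 13228) = -347*(1984 + 13228) = -347*15212 = -5278564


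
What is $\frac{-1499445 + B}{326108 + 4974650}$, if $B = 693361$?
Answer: $- \frac{403042}{2650379} \approx -0.15207$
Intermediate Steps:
$\frac{-1499445 + B}{326108 + 4974650} = \frac{-1499445 + 693361}{326108 + 4974650} = - \frac{806084}{5300758} = \left(-806084\right) \frac{1}{5300758} = - \frac{403042}{2650379}$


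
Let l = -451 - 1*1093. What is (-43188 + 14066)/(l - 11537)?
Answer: 29122/13081 ≈ 2.2263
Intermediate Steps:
l = -1544 (l = -451 - 1093 = -1544)
(-43188 + 14066)/(l - 11537) = (-43188 + 14066)/(-1544 - 11537) = -29122/(-13081) = -29122*(-1/13081) = 29122/13081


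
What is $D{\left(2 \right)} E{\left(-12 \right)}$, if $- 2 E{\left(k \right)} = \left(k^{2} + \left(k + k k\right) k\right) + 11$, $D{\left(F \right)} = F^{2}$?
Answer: $2858$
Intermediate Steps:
$E{\left(k \right)} = - \frac{11}{2} - \frac{k^{2}}{2} - \frac{k \left(k + k^{2}\right)}{2}$ ($E{\left(k \right)} = - \frac{\left(k^{2} + \left(k + k k\right) k\right) + 11}{2} = - \frac{\left(k^{2} + \left(k + k^{2}\right) k\right) + 11}{2} = - \frac{\left(k^{2} + k \left(k + k^{2}\right)\right) + 11}{2} = - \frac{11 + k^{2} + k \left(k + k^{2}\right)}{2} = - \frac{11}{2} - \frac{k^{2}}{2} - \frac{k \left(k + k^{2}\right)}{2}$)
$D{\left(2 \right)} E{\left(-12 \right)} = 2^{2} \left(- \frac{11}{2} - \left(-12\right)^{2} - \frac{\left(-12\right)^{3}}{2}\right) = 4 \left(- \frac{11}{2} - 144 - -864\right) = 4 \left(- \frac{11}{2} - 144 + 864\right) = 4 \cdot \frac{1429}{2} = 2858$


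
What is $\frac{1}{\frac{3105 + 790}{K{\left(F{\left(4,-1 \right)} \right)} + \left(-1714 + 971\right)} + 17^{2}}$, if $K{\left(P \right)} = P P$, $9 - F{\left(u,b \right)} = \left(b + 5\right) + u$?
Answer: $\frac{742}{210543} \approx 0.0035242$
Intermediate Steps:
$F{\left(u,b \right)} = 4 - b - u$ ($F{\left(u,b \right)} = 9 - \left(\left(b + 5\right) + u\right) = 9 - \left(\left(5 + b\right) + u\right) = 9 - \left(5 + b + u\right) = 4 - b - u$)
$K{\left(P \right)} = P^{2}$
$\frac{1}{\frac{3105 + 790}{K{\left(F{\left(4,-1 \right)} \right)} + \left(-1714 + 971\right)} + 17^{2}} = \frac{1}{\frac{3105 + 790}{\left(4 - -1 - 4\right)^{2} + \left(-1714 + 971\right)} + 17^{2}} = \frac{1}{\frac{3895}{\left(4 + 1 - 4\right)^{2} - 743} + 289} = \frac{1}{\frac{3895}{1^{2} - 743} + 289} = \frac{1}{\frac{3895}{1 - 743} + 289} = \frac{1}{\frac{3895}{-742} + 289} = \frac{1}{3895 \left(- \frac{1}{742}\right) + 289} = \frac{1}{- \frac{3895}{742} + 289} = \frac{1}{\frac{210543}{742}} = \frac{742}{210543}$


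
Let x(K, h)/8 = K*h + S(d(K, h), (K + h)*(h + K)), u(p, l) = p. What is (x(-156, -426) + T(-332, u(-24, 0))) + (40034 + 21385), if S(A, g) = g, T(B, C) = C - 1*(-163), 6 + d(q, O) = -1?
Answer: 3302998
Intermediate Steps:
d(q, O) = -7 (d(q, O) = -6 - 1 = -7)
T(B, C) = 163 + C (T(B, C) = C + 163 = 163 + C)
x(K, h) = 8*(K + h)² + 8*K*h (x(K, h) = 8*(K*h + (K + h)*(h + K)) = 8*(K*h + (K + h)*(K + h)) = 8*(K*h + (K + h)²) = 8*((K + h)² + K*h) = 8*(K + h)² + 8*K*h)
(x(-156, -426) + T(-332, u(-24, 0))) + (40034 + 21385) = ((8*(-156)² + 8*(-426)² + 24*(-156)*(-426)) + (163 - 24)) + (40034 + 21385) = ((8*24336 + 8*181476 + 1594944) + 139) + 61419 = ((194688 + 1451808 + 1594944) + 139) + 61419 = (3241440 + 139) + 61419 = 3241579 + 61419 = 3302998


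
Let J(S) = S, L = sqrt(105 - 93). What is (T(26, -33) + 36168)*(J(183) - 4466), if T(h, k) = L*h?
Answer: -154907544 - 222716*sqrt(3) ≈ -1.5529e+8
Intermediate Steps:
L = 2*sqrt(3) (L = sqrt(12) = 2*sqrt(3) ≈ 3.4641)
T(h, k) = 2*h*sqrt(3) (T(h, k) = (2*sqrt(3))*h = 2*h*sqrt(3))
(T(26, -33) + 36168)*(J(183) - 4466) = (2*26*sqrt(3) + 36168)*(183 - 4466) = (52*sqrt(3) + 36168)*(-4283) = (36168 + 52*sqrt(3))*(-4283) = -154907544 - 222716*sqrt(3)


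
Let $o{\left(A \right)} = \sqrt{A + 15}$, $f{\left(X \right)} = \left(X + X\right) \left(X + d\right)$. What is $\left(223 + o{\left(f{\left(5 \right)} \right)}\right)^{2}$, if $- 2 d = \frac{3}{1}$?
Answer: $49779 + 2230 \sqrt{2} \approx 52933.0$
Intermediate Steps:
$d = - \frac{3}{2}$ ($d = - \frac{3 \cdot 1^{-1}}{2} = - \frac{3 \cdot 1}{2} = \left(- \frac{1}{2}\right) 3 = - \frac{3}{2} \approx -1.5$)
$f{\left(X \right)} = 2 X \left(- \frac{3}{2} + X\right)$ ($f{\left(X \right)} = \left(X + X\right) \left(X - \frac{3}{2}\right) = 2 X \left(- \frac{3}{2} + X\right)$)
$o{\left(A \right)} = \sqrt{15 + A}$
$\left(223 + o{\left(f{\left(5 \right)} \right)}\right)^{2} = \left(223 + \sqrt{15 + 5 \left(-3 + 2 \cdot 5\right)}\right)^{2} = \left(223 + \sqrt{15 + 5 \left(-3 + 10\right)}\right)^{2} = \left(223 + \sqrt{15 + 5 \cdot 7}\right)^{2} = \left(223 + \sqrt{15 + 35}\right)^{2} = \left(223 + \sqrt{50}\right)^{2} = \left(223 + 5 \sqrt{2}\right)^{2}$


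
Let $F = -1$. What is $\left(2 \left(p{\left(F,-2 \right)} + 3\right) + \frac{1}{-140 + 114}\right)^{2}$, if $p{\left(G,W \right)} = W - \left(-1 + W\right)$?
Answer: $\frac{42849}{676} \approx 63.386$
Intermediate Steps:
$p{\left(G,W \right)} = 1$
$\left(2 \left(p{\left(F,-2 \right)} + 3\right) + \frac{1}{-140 + 114}\right)^{2} = \left(2 \left(1 + 3\right) + \frac{1}{-140 + 114}\right)^{2} = \left(2 \cdot 4 + \frac{1}{-26}\right)^{2} = \left(8 - \frac{1}{26}\right)^{2} = \left(\frac{207}{26}\right)^{2} = \frac{42849}{676}$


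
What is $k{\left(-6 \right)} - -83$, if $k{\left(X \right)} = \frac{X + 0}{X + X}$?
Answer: $\frac{167}{2} \approx 83.5$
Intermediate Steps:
$k{\left(X \right)} = \frac{1}{2}$ ($k{\left(X \right)} = \frac{X}{2 X} = X \frac{1}{2 X} = \frac{1}{2}$)
$k{\left(-6 \right)} - -83 = \frac{1}{2} - -83 = \frac{1}{2} + 83 = \frac{167}{2}$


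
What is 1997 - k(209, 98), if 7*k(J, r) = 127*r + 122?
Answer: 1411/7 ≈ 201.57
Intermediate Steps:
k(J, r) = 122/7 + 127*r/7 (k(J, r) = (127*r + 122)/7 = (122 + 127*r)/7 = 122/7 + 127*r/7)
1997 - k(209, 98) = 1997 - (122/7 + (127/7)*98) = 1997 - (122/7 + 1778) = 1997 - 1*12568/7 = 1997 - 12568/7 = 1411/7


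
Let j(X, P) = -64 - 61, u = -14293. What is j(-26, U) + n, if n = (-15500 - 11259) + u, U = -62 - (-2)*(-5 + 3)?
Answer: -41177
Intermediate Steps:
U = -66 (U = -62 - (-2)*(-2) = -62 - 1*4 = -62 - 4 = -66)
j(X, P) = -125
n = -41052 (n = (-15500 - 11259) - 14293 = -26759 - 14293 = -41052)
j(-26, U) + n = -125 - 41052 = -41177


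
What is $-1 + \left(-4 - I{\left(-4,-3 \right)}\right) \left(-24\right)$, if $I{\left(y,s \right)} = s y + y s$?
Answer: $671$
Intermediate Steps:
$I{\left(y,s \right)} = 2 s y$ ($I{\left(y,s \right)} = s y + s y = 2 s y$)
$-1 + \left(-4 - I{\left(-4,-3 \right)}\right) \left(-24\right) = -1 + \left(-4 - 2 \left(-3\right) \left(-4\right)\right) \left(-24\right) = -1 + \left(-4 - 24\right) \left(-24\right) = -1 - -672 = -1 + 672 = 671$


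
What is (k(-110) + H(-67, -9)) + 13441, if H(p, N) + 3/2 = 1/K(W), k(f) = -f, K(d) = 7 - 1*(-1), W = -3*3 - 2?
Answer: 108397/8 ≈ 13550.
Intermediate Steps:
W = -11 (W = -9 - 2 = -11)
K(d) = 8 (K(d) = 7 + 1 = 8)
H(p, N) = -11/8 (H(p, N) = -3/2 + 1/8 = -3/2 + ⅛ = -11/8)
(k(-110) + H(-67, -9)) + 13441 = (-1*(-110) - 11/8) + 13441 = (110 - 11/8) + 13441 = 869/8 + 13441 = 108397/8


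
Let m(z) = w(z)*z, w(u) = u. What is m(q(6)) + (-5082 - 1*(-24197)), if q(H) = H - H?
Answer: 19115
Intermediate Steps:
q(H) = 0
m(z) = z² (m(z) = z*z = z²)
m(q(6)) + (-5082 - 1*(-24197)) = 0² + (-5082 - 1*(-24197)) = 0 + (-5082 + 24197) = 0 + 19115 = 19115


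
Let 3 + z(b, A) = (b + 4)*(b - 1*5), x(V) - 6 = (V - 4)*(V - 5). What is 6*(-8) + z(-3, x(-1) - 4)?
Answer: -59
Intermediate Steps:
x(V) = 6 + (-5 + V)*(-4 + V) (x(V) = 6 + (V - 4)*(V - 5) = 6 + (-4 + V)*(-5 + V) = 6 + (-5 + V)*(-4 + V))
z(b, A) = -3 + (-5 + b)*(4 + b) (z(b, A) = -3 + (b + 4)*(b - 1*5) = -3 + (4 + b)*(b - 5) = -3 + (4 + b)*(-5 + b) = -3 + (-5 + b)*(4 + b))
6*(-8) + z(-3, x(-1) - 4) = 6*(-8) + (-23 + (-3)**2 - 1*(-3)) = -48 + (-23 + 9 + 3) = -48 - 11 = -59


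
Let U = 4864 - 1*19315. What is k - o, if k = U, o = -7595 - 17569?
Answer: 10713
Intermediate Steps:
o = -25164
U = -14451 (U = 4864 - 19315 = -14451)
k = -14451
k - o = -14451 - 1*(-25164) = -14451 + 25164 = 10713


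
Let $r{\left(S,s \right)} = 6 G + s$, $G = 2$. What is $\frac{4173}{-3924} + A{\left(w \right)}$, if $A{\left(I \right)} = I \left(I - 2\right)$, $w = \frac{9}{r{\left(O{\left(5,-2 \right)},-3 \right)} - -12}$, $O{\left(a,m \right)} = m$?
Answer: $- \frac{111323}{64092} \approx -1.7369$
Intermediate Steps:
$r{\left(S,s \right)} = 12 + s$ ($r{\left(S,s \right)} = 6 \cdot 2 + s = 12 + s$)
$w = \frac{3}{7}$ ($w = \frac{9}{\left(12 - 3\right) - -12} = \frac{9}{9 + 12} = \frac{9}{21} = 9 \cdot \frac{1}{21} = \frac{3}{7} \approx 0.42857$)
$A{\left(I \right)} = I \left(-2 + I\right)$
$\frac{4173}{-3924} + A{\left(w \right)} = \frac{4173}{-3924} + \frac{3 \left(-2 + \frac{3}{7}\right)}{7} = 4173 \left(- \frac{1}{3924}\right) + \frac{3}{7} \left(- \frac{11}{7}\right) = - \frac{1391}{1308} - \frac{33}{49} = - \frac{111323}{64092}$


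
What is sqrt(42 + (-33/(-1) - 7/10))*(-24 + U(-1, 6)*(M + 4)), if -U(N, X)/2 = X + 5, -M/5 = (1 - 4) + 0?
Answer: -221*sqrt(7430)/5 ≈ -3809.9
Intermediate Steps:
M = 15 (M = -5*((1 - 4) + 0) = -5*(-3 + 0) = -5*(-3) = 15)
U(N, X) = -10 - 2*X (U(N, X) = -2*(X + 5) = -2*(5 + X) = -10 - 2*X)
sqrt(42 + (-33/(-1) - 7/10))*(-24 + U(-1, 6)*(M + 4)) = sqrt(42 + (-33/(-1) - 7/10))*(-24 + (-10 - 2*6)*(15 + 4)) = sqrt(42 + (-33*(-1) - 7*1/10))*(-24 + (-10 - 12)*19) = sqrt(42 + (33 - 7/10))*(-24 - 22*19) = sqrt(42 + 323/10)*(-24 - 418) = sqrt(743/10)*(-442) = (sqrt(7430)/10)*(-442) = -221*sqrt(7430)/5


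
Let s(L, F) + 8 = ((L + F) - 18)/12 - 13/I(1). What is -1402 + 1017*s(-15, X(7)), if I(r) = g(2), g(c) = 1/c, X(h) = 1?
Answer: -38692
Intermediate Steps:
I(r) = 1/2
s(L, F) = -71/2 + F/12 + L/12 (s(L, F) = -8 + (((L + F) - 18)/12 - 13/1/2) = -8 + (((F + L) - 18)*(1/12) - 13*2) = -8 + ((-18 + F + L)*(1/12) - 26) = -8 + ((-3/2 + F/12 + L/12) - 26) = -8 + (-55/2 + F/12 + L/12) = -71/2 + F/12 + L/12)
-1402 + 1017*s(-15, X(7)) = -1402 + 1017*(-71/2 + (1/12)*1 + (1/12)*(-15)) = -1402 + 1017*(-71/2 + 1/12 - 5/4) = -1402 + 1017*(-110/3) = -1402 - 37290 = -38692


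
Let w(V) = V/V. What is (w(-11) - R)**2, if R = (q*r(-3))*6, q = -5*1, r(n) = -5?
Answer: 22201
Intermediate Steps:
q = -5
w(V) = 1
R = 150 (R = -5*(-5)*6 = 25*6 = 150)
(w(-11) - R)**2 = (1 - 1*150)**2 = (1 - 150)**2 = (-149)**2 = 22201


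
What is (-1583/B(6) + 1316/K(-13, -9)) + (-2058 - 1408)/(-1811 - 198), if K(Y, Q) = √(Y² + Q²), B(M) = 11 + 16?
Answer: -3086665/54243 + 658*√10/25 ≈ 26.327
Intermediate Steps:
B(M) = 27
K(Y, Q) = √(Q² + Y²)
(-1583/B(6) + 1316/K(-13, -9)) + (-2058 - 1408)/(-1811 - 198) = (-1583/27 + 1316/(√((-9)² + (-13)²))) + (-2058 - 1408)/(-1811 - 198) = (-1583*1/27 + 1316/(√(81 + 169))) - 3466/(-2009) = (-1583/27 + 1316/(√250)) - 3466*(-1/2009) = (-1583/27 + 1316/((5*√10))) + 3466/2009 = (-1583/27 + 1316*(√10/50)) + 3466/2009 = (-1583/27 + 658*√10/25) + 3466/2009 = -3086665/54243 + 658*√10/25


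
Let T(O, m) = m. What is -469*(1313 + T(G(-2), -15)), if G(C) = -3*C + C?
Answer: -608762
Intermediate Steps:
G(C) = -2*C
-469*(1313 + T(G(-2), -15)) = -469*(1313 - 15) = -469*1298 = -608762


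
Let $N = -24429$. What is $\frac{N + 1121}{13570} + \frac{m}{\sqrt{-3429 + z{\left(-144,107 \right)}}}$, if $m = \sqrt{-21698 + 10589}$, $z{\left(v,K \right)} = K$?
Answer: $- \frac{11654}{6785} + \frac{23 \sqrt{69762}}{3322} \approx 0.11107$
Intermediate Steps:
$m = 23 i \sqrt{21}$ ($m = \sqrt{-11109} = 23 i \sqrt{21} \approx 105.4 i$)
$\frac{N + 1121}{13570} + \frac{m}{\sqrt{-3429 + z{\left(-144,107 \right)}}} = \frac{-24429 + 1121}{13570} + \frac{23 i \sqrt{21}}{\sqrt{-3429 + 107}} = \left(-23308\right) \frac{1}{13570} + \frac{23 i \sqrt{21}}{\sqrt{-3322}} = - \frac{11654}{6785} + \frac{23 i \sqrt{21}}{i \sqrt{3322}} = - \frac{11654}{6785} + 23 i \sqrt{21} \left(- \frac{i \sqrt{3322}}{3322}\right) = - \frac{11654}{6785} + \frac{23 \sqrt{69762}}{3322}$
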